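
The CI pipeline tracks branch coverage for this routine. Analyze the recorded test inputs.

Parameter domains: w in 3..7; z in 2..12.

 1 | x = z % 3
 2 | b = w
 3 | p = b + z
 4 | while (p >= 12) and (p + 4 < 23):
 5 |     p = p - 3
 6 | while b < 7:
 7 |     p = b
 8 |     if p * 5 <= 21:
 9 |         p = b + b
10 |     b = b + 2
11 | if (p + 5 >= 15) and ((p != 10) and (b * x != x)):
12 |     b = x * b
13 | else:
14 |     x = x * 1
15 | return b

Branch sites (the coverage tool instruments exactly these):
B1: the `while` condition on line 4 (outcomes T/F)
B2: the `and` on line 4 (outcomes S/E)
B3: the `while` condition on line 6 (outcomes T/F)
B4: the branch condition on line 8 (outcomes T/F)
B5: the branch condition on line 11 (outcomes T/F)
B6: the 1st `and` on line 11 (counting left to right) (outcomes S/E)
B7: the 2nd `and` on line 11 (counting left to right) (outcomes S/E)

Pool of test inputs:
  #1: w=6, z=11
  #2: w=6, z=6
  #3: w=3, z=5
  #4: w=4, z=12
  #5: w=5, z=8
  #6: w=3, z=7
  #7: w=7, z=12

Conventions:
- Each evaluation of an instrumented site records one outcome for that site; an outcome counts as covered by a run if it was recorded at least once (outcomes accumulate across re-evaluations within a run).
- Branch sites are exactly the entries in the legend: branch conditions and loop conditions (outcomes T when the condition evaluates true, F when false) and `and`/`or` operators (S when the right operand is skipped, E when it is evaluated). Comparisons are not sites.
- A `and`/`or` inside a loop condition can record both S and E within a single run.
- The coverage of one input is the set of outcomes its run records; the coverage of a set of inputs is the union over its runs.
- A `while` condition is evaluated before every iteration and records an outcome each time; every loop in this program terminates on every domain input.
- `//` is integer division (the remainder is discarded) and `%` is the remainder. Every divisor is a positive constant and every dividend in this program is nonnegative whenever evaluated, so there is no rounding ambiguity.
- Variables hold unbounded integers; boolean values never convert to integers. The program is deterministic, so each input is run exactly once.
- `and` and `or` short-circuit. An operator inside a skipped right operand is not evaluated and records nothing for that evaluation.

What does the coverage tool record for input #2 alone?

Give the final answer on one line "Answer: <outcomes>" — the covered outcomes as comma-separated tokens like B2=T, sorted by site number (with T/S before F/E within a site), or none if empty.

Running input #2 (w=6, z=6), event by event:
  B2->E, B1->T, B2->S, B1->F, B3->T, B4->F, B3->F, B6->S, B5->F
distinct outcomes covered: B1=T, B1=F, B2=S, B2=E, B3=T, B3=F, B4=F, B5=F, B6=S

Answer: B1=T, B1=F, B2=S, B2=E, B3=T, B3=F, B4=F, B5=F, B6=S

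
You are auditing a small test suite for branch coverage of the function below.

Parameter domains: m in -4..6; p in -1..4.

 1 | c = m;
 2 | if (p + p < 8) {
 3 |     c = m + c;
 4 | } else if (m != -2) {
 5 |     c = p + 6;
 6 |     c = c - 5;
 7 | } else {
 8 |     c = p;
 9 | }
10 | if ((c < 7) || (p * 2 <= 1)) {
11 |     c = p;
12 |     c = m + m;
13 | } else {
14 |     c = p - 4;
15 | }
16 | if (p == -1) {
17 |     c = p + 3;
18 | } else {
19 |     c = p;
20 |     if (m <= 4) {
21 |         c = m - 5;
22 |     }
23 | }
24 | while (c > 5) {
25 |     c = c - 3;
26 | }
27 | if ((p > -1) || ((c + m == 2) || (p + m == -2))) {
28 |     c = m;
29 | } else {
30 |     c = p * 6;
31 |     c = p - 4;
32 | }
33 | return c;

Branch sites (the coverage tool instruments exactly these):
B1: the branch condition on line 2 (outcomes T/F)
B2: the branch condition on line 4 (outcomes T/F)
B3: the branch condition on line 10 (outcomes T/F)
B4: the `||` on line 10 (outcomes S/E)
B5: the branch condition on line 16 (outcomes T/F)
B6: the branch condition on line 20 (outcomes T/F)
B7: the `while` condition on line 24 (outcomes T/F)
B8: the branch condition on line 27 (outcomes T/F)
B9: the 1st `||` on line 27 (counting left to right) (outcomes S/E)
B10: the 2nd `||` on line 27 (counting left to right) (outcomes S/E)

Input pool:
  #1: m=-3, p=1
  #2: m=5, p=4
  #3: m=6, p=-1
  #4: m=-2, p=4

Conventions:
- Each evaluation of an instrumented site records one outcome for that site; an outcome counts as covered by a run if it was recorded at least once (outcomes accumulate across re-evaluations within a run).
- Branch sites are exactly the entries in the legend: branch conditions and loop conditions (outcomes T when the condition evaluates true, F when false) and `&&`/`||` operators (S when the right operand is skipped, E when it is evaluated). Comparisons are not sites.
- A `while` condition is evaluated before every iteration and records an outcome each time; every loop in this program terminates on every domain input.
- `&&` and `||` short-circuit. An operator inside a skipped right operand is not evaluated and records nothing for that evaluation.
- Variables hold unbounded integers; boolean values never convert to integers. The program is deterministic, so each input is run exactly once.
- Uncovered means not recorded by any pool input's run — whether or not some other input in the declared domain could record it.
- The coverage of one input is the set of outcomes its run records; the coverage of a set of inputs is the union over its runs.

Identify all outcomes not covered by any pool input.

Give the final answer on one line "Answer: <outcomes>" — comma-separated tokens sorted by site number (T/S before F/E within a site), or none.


input #1 (m=-3, p=1): covers B1=T, B3=T, B4=S, B5=F, B6=T, B7=F, B8=T, B9=S
input #2 (m=5, p=4): covers B1=F, B2=T, B3=T, B4=S, B5=F, B6=F, B7=F, B8=T, B9=S
input #3 (m=6, p=-1): covers B1=T, B3=T, B4=E, B5=T, B7=F, B8=F, B9=E, B10=E
input #4 (m=-2, p=4): covers B1=F, B2=F, B3=T, B4=S, B5=F, B6=T, B7=F, B8=T, B9=S
union over the pool: B1=T, B1=F, B2=T, B2=F, B3=T, B4=S, B4=E, B5=T, B5=F, B6=T, B6=F, B7=F, B8=T, B8=F, B9=S, B9=E, B10=E
uncovered (3 of 20): B3=F, B7=T, B10=S
Answer: B3=F, B7=T, B10=S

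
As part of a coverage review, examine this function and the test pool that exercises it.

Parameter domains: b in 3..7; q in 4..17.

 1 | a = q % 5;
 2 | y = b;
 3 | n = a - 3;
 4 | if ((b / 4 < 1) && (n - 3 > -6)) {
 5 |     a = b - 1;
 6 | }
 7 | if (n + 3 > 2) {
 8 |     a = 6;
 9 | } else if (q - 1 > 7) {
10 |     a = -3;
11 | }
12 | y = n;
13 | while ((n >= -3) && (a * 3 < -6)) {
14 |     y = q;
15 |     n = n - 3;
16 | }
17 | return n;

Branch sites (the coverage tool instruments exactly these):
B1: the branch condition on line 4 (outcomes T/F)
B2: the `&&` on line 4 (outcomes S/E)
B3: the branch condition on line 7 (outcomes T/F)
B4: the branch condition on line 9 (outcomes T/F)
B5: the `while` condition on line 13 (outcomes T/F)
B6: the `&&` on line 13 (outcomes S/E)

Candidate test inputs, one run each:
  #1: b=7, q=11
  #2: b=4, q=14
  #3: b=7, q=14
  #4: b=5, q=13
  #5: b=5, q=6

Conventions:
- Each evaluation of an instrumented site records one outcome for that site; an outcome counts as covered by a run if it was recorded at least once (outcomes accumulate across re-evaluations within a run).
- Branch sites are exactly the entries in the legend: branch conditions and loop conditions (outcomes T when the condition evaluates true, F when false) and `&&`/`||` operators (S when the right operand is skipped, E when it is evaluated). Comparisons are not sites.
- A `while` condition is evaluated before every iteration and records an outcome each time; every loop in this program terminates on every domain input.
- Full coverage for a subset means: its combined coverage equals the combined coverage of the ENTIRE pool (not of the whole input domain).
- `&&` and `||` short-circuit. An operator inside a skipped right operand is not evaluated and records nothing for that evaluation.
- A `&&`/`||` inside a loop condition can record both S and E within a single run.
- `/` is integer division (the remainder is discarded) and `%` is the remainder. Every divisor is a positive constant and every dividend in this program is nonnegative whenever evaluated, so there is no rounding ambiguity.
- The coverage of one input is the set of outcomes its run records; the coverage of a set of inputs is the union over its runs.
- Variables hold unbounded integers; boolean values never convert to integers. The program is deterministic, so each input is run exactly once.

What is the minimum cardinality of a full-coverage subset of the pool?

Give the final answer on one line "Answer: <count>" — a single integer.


input #1 (b=7, q=11): events B2->S, B1->F, B3->F, B4->T, B6->E, B5->T, B6->S, B5->F; covers B1=F, B2=S, B3=F, B4=T, B5=T, B5=F, B6=S, B6=E
input #2 (b=4, q=14): events B2->S, B1->F, B3->T, B6->E, B5->F; covers B1=F, B2=S, B3=T, B5=F, B6=E
input #3 (b=7, q=14): events B2->S, B1->F, B3->T, B6->E, B5->F; covers B1=F, B2=S, B3=T, B5=F, B6=E
input #4 (b=5, q=13): events B2->S, B1->F, B3->T, B6->E, B5->F; covers B1=F, B2=S, B3=T, B5=F, B6=E
input #5 (b=5, q=6): events B2->S, B1->F, B3->F, B4->F, B6->E, B5->F; covers B1=F, B2=S, B3=F, B4=F, B5=F, B6=E
together the pool reaches 10 outcomes: B1=F, B2=S, B3=T, B3=F, B4=T, B4=F, B5=T, B5=F, B6=S, B6=E
size 1 is not enough: best union over all size-1 subsets is 8/10
size 2 is not enough: best union over all size-2 subsets is 9/10
inputs {1, 2, 5} (size 3) cover everything; no size-3 subset with a lexicographically smaller index list covers all 10
Answer: 3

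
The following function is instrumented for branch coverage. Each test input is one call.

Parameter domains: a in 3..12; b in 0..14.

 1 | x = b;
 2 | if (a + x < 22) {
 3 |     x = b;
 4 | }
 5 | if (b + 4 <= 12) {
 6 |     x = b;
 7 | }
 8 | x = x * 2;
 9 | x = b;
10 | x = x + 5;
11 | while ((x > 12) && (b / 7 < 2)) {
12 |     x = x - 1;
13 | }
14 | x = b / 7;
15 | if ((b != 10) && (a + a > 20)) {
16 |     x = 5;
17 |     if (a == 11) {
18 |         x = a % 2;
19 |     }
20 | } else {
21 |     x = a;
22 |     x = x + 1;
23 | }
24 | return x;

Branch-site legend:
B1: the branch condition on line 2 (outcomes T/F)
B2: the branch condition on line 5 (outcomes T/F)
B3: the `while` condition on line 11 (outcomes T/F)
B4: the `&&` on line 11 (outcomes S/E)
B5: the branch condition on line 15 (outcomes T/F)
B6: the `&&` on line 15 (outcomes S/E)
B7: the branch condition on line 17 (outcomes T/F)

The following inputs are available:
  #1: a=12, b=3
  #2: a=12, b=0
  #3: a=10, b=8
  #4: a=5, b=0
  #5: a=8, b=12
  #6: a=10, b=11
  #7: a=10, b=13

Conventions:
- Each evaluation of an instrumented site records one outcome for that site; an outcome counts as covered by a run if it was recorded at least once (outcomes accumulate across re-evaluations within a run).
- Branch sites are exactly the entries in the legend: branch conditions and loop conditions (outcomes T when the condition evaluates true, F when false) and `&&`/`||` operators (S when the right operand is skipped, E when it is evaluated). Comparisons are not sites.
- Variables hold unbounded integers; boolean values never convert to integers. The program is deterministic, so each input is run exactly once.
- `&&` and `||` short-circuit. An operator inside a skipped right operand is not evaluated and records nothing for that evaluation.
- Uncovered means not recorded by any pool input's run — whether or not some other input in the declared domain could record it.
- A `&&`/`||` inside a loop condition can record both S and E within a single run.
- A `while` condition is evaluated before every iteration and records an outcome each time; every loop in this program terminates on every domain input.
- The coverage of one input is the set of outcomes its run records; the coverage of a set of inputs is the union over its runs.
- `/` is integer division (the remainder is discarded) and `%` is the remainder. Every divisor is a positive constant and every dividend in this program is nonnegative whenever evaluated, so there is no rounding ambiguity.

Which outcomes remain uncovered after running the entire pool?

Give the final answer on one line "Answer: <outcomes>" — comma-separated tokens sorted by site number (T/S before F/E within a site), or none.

input #1, a=12, b=3: events B1->T, B2->T, B4->S, B3->F, B6->E, B5->T, B7->F; outcomes B1=T, B2=T, B3=F, B4=S, B5=T, B6=E, B7=F
input #2, a=12, b=0: events B1->T, B2->T, B4->S, B3->F, B6->E, B5->T, B7->F; outcomes B1=T, B2=T, B3=F, B4=S, B5=T, B6=E, B7=F
input #3, a=10, b=8: events B1->T, B2->T, B4->E, B3->T, B4->S, B3->F, B6->E, B5->F; outcomes B1=T, B2=T, B3=T, B3=F, B4=S, B4=E, B5=F, B6=E
input #4, a=5, b=0: events B1->T, B2->T, B4->S, B3->F, B6->E, B5->F; outcomes B1=T, B2=T, B3=F, B4=S, B5=F, B6=E
input #5, a=8, b=12: events B1->T, B2->F, B4->E, B3->T, B4->E, B3->T, B4->E, B3->T, B4->E, B3->T, B4->E, B3->T, B4->S, B3->F, ...; outcomes B1=T, B2=F, B3=T, B3=F, B4=S, B4=E, B5=F, B6=E
input #6, a=10, b=11: events B1->T, B2->F, B4->E, B3->T, B4->E, B3->T, B4->E, B3->T, B4->E, B3->T, B4->S, B3->F, B6->E, B5->F; outcomes B1=T, B2=F, B3=T, B3=F, B4=S, B4=E, B5=F, B6=E
input #7, a=10, b=13: events B1->F, B2->F, B4->E, B3->T, B4->E, B3->T, B4->E, B3->T, B4->E, B3->T, B4->E, B3->T, B4->E, B3->T, ...; outcomes B1=F, B2=F, B3=T, B3=F, B4=S, B4=E, B5=F, B6=E
union over the pool: B1=T, B1=F, B2=T, B2=F, B3=T, B3=F, B4=S, B4=E, B5=T, B5=F, B6=E, B7=F
uncovered (2 of 14): B6=S, B7=T

Answer: B6=S, B7=T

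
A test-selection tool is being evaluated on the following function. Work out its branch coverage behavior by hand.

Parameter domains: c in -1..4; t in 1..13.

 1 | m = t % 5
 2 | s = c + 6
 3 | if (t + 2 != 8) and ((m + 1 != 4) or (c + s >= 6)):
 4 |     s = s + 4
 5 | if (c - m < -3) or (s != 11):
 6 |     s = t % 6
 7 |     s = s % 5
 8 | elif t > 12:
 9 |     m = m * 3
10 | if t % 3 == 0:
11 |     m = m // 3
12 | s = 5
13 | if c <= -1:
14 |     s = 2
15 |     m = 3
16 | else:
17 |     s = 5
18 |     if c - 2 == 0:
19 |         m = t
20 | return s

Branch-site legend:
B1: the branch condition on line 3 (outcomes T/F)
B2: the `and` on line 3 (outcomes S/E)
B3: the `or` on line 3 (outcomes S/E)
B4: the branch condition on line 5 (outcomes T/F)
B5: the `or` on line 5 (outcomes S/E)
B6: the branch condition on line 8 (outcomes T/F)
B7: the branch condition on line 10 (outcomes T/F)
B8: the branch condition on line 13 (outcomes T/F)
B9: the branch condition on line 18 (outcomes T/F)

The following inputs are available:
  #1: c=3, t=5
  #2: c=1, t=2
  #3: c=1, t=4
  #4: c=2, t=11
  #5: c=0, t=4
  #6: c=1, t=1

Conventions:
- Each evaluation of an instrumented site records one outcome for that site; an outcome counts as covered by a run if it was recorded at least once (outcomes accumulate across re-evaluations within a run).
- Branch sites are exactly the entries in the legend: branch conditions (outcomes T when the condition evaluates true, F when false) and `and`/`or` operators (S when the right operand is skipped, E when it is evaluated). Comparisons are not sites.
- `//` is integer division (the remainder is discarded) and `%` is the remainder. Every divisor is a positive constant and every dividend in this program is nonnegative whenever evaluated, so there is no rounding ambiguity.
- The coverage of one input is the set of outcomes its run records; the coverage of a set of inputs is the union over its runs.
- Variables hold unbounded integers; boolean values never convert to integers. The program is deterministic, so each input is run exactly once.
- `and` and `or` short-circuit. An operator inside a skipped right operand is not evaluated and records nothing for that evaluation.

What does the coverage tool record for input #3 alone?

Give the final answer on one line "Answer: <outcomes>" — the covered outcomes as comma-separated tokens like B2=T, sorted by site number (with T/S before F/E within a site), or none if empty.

Event log for input #3 (c=1, t=4):
  B2->E, B3->S, B1->T, B5->E, B4->F, B6->F, B7->F, B8->F, B9->F
as a set, this run covers: B1=T, B2=E, B3=S, B4=F, B5=E, B6=F, B7=F, B8=F, B9=F

Answer: B1=T, B2=E, B3=S, B4=F, B5=E, B6=F, B7=F, B8=F, B9=F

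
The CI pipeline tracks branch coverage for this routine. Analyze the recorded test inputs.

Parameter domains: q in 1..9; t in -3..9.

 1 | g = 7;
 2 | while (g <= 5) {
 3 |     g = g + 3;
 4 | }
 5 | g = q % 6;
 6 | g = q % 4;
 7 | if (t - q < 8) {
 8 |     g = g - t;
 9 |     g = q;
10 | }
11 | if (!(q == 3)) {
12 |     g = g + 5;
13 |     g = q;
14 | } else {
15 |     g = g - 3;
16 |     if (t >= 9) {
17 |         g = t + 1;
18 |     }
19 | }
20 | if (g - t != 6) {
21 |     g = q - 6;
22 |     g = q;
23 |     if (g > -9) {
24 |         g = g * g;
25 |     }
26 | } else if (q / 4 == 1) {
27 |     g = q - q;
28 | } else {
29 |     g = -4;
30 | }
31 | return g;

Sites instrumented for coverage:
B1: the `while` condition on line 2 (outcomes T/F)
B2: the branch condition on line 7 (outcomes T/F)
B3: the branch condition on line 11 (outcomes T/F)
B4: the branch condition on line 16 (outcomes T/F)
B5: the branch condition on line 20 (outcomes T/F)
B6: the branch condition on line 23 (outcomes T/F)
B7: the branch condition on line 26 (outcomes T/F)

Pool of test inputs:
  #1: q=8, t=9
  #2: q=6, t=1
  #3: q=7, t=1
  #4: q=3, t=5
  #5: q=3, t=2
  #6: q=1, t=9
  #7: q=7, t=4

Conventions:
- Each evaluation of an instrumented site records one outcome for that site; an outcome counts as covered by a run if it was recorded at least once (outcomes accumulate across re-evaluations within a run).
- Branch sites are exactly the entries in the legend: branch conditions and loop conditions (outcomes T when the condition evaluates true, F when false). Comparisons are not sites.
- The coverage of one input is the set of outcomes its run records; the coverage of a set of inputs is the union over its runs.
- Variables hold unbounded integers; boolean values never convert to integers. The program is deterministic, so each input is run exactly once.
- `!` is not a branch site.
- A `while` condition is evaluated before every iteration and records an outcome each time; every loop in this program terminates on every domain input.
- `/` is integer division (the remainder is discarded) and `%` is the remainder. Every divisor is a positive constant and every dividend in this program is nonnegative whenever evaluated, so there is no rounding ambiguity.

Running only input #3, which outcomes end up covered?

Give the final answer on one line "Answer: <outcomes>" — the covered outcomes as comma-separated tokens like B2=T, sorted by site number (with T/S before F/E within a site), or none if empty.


Running input #3 (q=7, t=1), event by event:
  B1->F, B2->T, B3->T, B5->F, B7->T
deduplicating events, the covered set is: B1=F, B2=T, B3=T, B5=F, B7=T
Answer: B1=F, B2=T, B3=T, B5=F, B7=T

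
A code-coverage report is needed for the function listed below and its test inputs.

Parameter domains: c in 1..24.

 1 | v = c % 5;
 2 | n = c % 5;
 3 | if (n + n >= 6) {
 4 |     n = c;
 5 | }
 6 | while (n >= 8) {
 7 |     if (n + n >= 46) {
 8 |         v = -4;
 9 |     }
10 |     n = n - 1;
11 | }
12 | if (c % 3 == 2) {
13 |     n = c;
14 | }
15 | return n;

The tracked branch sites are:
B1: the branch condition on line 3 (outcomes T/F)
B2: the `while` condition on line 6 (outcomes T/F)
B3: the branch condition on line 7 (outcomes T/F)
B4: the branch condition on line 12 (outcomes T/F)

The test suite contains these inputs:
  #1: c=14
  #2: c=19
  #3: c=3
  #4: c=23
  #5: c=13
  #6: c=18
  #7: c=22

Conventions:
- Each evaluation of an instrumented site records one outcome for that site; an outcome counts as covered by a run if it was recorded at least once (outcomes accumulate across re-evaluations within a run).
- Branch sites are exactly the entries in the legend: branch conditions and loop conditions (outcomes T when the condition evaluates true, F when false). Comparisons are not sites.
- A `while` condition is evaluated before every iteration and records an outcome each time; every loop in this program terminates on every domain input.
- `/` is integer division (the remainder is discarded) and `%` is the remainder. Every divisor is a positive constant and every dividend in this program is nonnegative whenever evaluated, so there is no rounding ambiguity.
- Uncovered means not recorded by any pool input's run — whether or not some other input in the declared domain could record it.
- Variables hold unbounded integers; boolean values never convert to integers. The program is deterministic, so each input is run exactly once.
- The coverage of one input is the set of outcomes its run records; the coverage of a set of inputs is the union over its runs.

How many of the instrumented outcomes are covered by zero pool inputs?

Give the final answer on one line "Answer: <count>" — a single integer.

test 1 (c=14) fires B1->T, B2->T, B3->F, B2->T, B3->F, B2->T, B3->F, B2->T, B3->F, B2->T, B3->F, B2->T, B3->F, B2->T, ...; hits B1=T, B2=T, B2=F, B3=F, B4=T
test 2 (c=19) fires B1->T, B2->T, B3->F, B2->T, B3->F, B2->T, B3->F, B2->T, B3->F, B2->T, B3->F, B2->T, B3->F, B2->T, ...; hits B1=T, B2=T, B2=F, B3=F, B4=F
test 3 (c=3) fires B1->T, B2->F, B4->F; hits B1=T, B2=F, B4=F
test 4 (c=23) fires B1->T, B2->T, B3->T, B2->T, B3->F, B2->T, B3->F, B2->T, B3->F, B2->T, B3->F, B2->T, B3->F, B2->T, ...; hits B1=T, B2=T, B2=F, B3=T, B3=F, B4=T
test 5 (c=13) fires B1->T, B2->T, B3->F, B2->T, B3->F, B2->T, B3->F, B2->T, B3->F, B2->T, B3->F, B2->T, B3->F, B2->F, ...; hits B1=T, B2=T, B2=F, B3=F, B4=F
test 6 (c=18) fires B1->T, B2->T, B3->F, B2->T, B3->F, B2->T, B3->F, B2->T, B3->F, B2->T, B3->F, B2->T, B3->F, B2->T, ...; hits B1=T, B2=T, B2=F, B3=F, B4=F
test 7 (c=22) fires B1->F, B2->F, B4->F; hits B1=F, B2=F, B4=F
union over the pool: B1=T, B1=F, B2=T, B2=F, B3=T, B3=F, B4=T, B4=F
uncovered (0 of 8): none

Answer: 0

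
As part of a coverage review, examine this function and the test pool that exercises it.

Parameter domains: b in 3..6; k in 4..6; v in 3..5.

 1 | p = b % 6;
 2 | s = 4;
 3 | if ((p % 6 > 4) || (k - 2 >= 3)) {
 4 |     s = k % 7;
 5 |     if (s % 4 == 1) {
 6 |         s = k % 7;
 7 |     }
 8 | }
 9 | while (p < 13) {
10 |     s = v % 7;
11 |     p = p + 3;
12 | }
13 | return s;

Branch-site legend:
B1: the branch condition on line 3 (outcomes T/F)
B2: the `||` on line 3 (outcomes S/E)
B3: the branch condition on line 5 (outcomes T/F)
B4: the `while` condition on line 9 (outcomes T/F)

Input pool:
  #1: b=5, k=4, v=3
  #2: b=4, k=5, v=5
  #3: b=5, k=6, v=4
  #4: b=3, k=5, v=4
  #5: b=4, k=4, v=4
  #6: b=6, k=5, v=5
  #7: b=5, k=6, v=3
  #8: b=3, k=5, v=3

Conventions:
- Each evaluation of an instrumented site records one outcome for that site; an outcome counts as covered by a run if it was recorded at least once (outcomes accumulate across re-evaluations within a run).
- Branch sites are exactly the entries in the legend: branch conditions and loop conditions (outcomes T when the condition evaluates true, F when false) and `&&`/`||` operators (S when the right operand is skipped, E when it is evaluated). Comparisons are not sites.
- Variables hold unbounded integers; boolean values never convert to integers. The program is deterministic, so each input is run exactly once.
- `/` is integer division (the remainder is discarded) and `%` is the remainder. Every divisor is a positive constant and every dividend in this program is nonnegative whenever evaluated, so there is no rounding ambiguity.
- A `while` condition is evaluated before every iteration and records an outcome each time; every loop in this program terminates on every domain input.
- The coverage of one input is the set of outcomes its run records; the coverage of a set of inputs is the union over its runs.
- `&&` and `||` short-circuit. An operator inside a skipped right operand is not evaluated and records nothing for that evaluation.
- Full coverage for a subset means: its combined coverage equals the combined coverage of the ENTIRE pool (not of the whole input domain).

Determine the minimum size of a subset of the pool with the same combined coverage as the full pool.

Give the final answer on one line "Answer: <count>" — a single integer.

input #1, b=5, k=4, v=3: events B2->S, B1->T, B3->F, B4->T, B4->T, B4->T, B4->F; outcomes B1=T, B2=S, B3=F, B4=T, B4=F
input #2, b=4, k=5, v=5: events B2->E, B1->T, B3->T, B4->T, B4->T, B4->T, B4->F; outcomes B1=T, B2=E, B3=T, B4=T, B4=F
input #3, b=5, k=6, v=4: events B2->S, B1->T, B3->F, B4->T, B4->T, B4->T, B4->F; outcomes B1=T, B2=S, B3=F, B4=T, B4=F
input #4, b=3, k=5, v=4: events B2->E, B1->T, B3->T, B4->T, B4->T, B4->T, B4->T, B4->F; outcomes B1=T, B2=E, B3=T, B4=T, B4=F
input #5, b=4, k=4, v=4: events B2->E, B1->F, B4->T, B4->T, B4->T, B4->F; outcomes B1=F, B2=E, B4=T, B4=F
input #6, b=6, k=5, v=5: events B2->E, B1->T, B3->T, B4->T, B4->T, B4->T, B4->T, B4->T, B4->F; outcomes B1=T, B2=E, B3=T, B4=T, B4=F
input #7, b=5, k=6, v=3: events B2->S, B1->T, B3->F, B4->T, B4->T, B4->T, B4->F; outcomes B1=T, B2=S, B3=F, B4=T, B4=F
input #8, b=3, k=5, v=3: events B2->E, B1->T, B3->T, B4->T, B4->T, B4->T, B4->T, B4->F; outcomes B1=T, B2=E, B3=T, B4=T, B4=F
union over all inputs: B1=T, B1=F, B2=S, B2=E, B3=T, B3=F, B4=T, B4=F (8 outcomes)
every size-1 subset falls short of the 8 outcomes (best: 5/8)
every size-2 subset falls short of the 8 outcomes (best: 7/8)
the canonical winner is {1, 2, 5}: size 3, full 8-outcome coverage, earliest index list among size-3 covers

Answer: 3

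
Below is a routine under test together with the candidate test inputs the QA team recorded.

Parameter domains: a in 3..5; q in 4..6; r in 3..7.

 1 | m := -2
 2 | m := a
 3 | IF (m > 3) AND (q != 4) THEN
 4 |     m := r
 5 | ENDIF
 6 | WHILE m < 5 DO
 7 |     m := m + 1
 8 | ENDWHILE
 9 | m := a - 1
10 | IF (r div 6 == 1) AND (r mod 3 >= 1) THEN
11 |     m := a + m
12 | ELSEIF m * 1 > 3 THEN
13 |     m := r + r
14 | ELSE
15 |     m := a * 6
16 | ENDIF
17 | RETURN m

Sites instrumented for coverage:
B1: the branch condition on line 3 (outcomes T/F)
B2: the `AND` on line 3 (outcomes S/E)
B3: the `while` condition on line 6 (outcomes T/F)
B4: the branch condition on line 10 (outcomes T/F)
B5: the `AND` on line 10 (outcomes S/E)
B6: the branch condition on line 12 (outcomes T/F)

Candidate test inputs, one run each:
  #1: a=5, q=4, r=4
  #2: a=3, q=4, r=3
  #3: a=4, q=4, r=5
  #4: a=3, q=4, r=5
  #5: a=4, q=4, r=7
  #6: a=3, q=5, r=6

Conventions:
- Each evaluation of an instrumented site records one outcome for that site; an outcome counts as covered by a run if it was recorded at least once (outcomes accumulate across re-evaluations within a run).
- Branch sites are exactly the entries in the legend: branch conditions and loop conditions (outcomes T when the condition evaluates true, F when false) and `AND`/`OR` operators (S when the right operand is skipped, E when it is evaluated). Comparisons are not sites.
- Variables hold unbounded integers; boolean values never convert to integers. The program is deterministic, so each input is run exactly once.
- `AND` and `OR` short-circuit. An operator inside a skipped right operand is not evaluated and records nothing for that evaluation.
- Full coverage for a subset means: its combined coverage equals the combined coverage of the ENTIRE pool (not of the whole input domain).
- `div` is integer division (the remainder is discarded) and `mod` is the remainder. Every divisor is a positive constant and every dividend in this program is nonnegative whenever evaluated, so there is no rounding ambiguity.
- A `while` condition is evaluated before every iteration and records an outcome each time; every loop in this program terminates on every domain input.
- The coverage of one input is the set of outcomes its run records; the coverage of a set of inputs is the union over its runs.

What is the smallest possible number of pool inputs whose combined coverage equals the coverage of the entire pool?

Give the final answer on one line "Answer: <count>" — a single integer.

test 1 (a=5, q=4, r=4) fires B2->E, B1->F, B3->F, B5->S, B4->F, B6->T; hits B1=F, B2=E, B3=F, B4=F, B5=S, B6=T
test 2 (a=3, q=4, r=3) fires B2->S, B1->F, B3->T, B3->T, B3->F, B5->S, B4->F, B6->F; hits B1=F, B2=S, B3=T, B3=F, B4=F, B5=S, B6=F
test 3 (a=4, q=4, r=5) fires B2->E, B1->F, B3->T, B3->F, B5->S, B4->F, B6->F; hits B1=F, B2=E, B3=T, B3=F, B4=F, B5=S, B6=F
test 4 (a=3, q=4, r=5) fires B2->S, B1->F, B3->T, B3->T, B3->F, B5->S, B4->F, B6->F; hits B1=F, B2=S, B3=T, B3=F, B4=F, B5=S, B6=F
test 5 (a=4, q=4, r=7) fires B2->E, B1->F, B3->T, B3->F, B5->E, B4->T; hits B1=F, B2=E, B3=T, B3=F, B4=T, B5=E
test 6 (a=3, q=5, r=6) fires B2->S, B1->F, B3->T, B3->T, B3->F, B5->E, B4->F, B6->F; hits B1=F, B2=S, B3=T, B3=F, B4=F, B5=E, B6=F
union over all inputs: B1=F, B2=S, B2=E, B3=T, B3=F, B4=T, B4=F, B5=S, B5=E, B6=T, B6=F (11 outcomes)
checked all size-1 subsets: none covers 11 outcomes (max 7/11)
checked all size-2 subsets: none covers 11 outcomes (max 10/11)
size 3: inputs {1, 2, 5} cover all 11 outcomes, and no lexicographically smaller subset of this size does

Answer: 3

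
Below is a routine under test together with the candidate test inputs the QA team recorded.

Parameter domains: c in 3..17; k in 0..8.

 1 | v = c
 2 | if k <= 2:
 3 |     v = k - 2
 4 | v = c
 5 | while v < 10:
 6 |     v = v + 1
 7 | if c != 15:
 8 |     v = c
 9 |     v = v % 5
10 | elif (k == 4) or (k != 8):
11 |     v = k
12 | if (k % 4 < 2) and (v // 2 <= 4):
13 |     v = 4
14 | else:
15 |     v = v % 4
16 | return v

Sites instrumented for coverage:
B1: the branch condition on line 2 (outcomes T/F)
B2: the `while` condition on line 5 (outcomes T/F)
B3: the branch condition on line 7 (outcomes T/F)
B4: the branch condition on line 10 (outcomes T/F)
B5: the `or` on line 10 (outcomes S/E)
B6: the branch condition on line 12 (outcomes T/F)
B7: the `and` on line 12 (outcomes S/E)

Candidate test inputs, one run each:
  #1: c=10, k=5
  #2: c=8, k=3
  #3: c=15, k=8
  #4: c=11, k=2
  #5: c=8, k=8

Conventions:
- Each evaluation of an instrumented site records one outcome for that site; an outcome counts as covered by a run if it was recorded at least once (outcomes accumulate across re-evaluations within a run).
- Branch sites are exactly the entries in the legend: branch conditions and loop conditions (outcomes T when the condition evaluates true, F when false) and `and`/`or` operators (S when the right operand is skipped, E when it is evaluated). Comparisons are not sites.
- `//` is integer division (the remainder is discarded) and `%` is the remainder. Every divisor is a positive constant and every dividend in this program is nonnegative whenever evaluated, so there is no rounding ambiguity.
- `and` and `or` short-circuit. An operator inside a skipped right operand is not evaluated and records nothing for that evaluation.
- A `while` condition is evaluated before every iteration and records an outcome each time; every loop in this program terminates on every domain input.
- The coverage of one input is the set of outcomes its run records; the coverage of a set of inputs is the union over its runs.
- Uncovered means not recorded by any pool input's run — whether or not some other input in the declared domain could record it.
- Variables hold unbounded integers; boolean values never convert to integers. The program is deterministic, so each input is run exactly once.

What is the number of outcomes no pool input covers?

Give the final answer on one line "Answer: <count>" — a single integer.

input #1 (c=10, k=5): events B1->F, B2->F, B3->T, B7->E, B6->T; covers B1=F, B2=F, B3=T, B6=T, B7=E
input #2 (c=8, k=3): events B1->F, B2->T, B2->T, B2->F, B3->T, B7->S, B6->F; covers B1=F, B2=T, B2=F, B3=T, B6=F, B7=S
input #3 (c=15, k=8): events B1->F, B2->F, B3->F, B5->E, B4->F, B7->E, B6->F; covers B1=F, B2=F, B3=F, B4=F, B5=E, B6=F, B7=E
input #4 (c=11, k=2): events B1->T, B2->F, B3->T, B7->S, B6->F; covers B1=T, B2=F, B3=T, B6=F, B7=S
input #5 (c=8, k=8): events B1->F, B2->T, B2->T, B2->F, B3->T, B7->E, B6->T; covers B1=F, B2=T, B2=F, B3=T, B6=T, B7=E
union over the pool: B1=T, B1=F, B2=T, B2=F, B3=T, B3=F, B4=F, B5=E, B6=T, B6=F, B7=S, B7=E
uncovered (2 of 14): B4=T, B5=S

Answer: 2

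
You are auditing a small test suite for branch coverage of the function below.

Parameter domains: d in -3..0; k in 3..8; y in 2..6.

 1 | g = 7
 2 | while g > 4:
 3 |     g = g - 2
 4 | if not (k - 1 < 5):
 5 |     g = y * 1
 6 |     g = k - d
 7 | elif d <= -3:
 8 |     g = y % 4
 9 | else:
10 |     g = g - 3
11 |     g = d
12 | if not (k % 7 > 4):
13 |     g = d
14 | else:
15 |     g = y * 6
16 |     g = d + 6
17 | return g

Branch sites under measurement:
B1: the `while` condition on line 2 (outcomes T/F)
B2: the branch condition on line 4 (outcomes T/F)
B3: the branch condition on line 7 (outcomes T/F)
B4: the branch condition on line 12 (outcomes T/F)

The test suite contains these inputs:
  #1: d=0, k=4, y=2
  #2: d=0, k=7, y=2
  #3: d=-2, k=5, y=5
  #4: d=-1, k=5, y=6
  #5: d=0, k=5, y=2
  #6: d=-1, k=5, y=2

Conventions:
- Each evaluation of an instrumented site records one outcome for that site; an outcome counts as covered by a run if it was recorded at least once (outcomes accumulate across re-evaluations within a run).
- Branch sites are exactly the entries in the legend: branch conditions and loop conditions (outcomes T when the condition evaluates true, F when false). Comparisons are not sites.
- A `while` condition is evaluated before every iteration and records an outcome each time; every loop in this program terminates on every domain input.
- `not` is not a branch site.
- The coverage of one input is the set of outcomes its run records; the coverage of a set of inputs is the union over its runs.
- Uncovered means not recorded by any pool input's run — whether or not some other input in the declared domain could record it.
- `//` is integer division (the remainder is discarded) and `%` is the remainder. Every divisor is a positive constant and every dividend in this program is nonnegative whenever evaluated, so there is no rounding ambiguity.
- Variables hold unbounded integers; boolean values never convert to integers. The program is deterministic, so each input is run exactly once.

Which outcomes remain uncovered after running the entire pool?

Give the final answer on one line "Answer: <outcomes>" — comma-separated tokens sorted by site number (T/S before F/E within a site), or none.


input #1, d=0, k=4, y=2: outcomes B1=T, B1=F, B2=F, B3=F, B4=T
input #2, d=0, k=7, y=2: outcomes B1=T, B1=F, B2=T, B4=T
input #3, d=-2, k=5, y=5: outcomes B1=T, B1=F, B2=F, B3=F, B4=F
input #4, d=-1, k=5, y=6: outcomes B1=T, B1=F, B2=F, B3=F, B4=F
input #5, d=0, k=5, y=2: outcomes B1=T, B1=F, B2=F, B3=F, B4=F
input #6, d=-1, k=5, y=2: outcomes B1=T, B1=F, B2=F, B3=F, B4=F
union over the pool: B1=T, B1=F, B2=T, B2=F, B3=F, B4=T, B4=F
uncovered (1 of 8): B3=T
Answer: B3=T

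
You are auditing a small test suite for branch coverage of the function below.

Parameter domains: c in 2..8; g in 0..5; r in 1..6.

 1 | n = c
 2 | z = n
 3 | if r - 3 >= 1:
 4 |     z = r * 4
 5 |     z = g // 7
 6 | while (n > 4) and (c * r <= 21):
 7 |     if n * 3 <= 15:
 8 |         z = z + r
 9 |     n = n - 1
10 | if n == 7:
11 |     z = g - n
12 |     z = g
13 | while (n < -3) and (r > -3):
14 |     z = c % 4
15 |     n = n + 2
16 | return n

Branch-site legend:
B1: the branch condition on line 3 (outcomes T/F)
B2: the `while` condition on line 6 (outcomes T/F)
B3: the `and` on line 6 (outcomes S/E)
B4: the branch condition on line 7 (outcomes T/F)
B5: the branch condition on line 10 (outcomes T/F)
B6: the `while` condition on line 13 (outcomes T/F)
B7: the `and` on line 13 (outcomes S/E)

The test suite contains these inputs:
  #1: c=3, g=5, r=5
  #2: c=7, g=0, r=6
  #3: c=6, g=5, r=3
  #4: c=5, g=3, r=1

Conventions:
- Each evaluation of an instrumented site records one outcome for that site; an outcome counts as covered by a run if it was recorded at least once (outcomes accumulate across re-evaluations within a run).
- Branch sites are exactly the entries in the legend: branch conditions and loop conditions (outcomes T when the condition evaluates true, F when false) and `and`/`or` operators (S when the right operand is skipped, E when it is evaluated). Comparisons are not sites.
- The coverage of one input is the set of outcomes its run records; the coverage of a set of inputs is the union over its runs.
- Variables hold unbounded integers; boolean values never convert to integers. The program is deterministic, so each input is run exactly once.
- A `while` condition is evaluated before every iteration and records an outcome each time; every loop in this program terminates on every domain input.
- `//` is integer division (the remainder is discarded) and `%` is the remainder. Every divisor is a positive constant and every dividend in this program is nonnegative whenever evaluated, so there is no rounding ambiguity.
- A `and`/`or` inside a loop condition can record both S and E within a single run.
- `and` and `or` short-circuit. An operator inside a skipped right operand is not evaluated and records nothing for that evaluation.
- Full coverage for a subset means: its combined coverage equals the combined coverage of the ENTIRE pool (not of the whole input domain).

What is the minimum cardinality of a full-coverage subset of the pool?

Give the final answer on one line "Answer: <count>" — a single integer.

input #1 (c=3, g=5, r=5): covers B1=T, B2=F, B3=S, B5=F, B6=F, B7=S
input #2 (c=7, g=0, r=6): covers B1=T, B2=F, B3=E, B5=T, B6=F, B7=S
input #3 (c=6, g=5, r=3): covers B1=F, B2=T, B2=F, B3=S, B3=E, B4=T, B4=F, B5=F, B6=F, B7=S
input #4 (c=5, g=3, r=1): covers B1=F, B2=T, B2=F, B3=S, B3=E, B4=T, B5=F, B6=F, B7=S
union over all inputs: B1=T, B1=F, B2=T, B2=F, B3=S, B3=E, B4=T, B4=F, B5=T, B5=F, B6=F, B7=S (12 outcomes)
size 1 is not enough: best union over all size-1 subsets is 10/12
size 2: inputs {2, 3} cover all 12 outcomes, and no lexicographically smaller subset of this size does

Answer: 2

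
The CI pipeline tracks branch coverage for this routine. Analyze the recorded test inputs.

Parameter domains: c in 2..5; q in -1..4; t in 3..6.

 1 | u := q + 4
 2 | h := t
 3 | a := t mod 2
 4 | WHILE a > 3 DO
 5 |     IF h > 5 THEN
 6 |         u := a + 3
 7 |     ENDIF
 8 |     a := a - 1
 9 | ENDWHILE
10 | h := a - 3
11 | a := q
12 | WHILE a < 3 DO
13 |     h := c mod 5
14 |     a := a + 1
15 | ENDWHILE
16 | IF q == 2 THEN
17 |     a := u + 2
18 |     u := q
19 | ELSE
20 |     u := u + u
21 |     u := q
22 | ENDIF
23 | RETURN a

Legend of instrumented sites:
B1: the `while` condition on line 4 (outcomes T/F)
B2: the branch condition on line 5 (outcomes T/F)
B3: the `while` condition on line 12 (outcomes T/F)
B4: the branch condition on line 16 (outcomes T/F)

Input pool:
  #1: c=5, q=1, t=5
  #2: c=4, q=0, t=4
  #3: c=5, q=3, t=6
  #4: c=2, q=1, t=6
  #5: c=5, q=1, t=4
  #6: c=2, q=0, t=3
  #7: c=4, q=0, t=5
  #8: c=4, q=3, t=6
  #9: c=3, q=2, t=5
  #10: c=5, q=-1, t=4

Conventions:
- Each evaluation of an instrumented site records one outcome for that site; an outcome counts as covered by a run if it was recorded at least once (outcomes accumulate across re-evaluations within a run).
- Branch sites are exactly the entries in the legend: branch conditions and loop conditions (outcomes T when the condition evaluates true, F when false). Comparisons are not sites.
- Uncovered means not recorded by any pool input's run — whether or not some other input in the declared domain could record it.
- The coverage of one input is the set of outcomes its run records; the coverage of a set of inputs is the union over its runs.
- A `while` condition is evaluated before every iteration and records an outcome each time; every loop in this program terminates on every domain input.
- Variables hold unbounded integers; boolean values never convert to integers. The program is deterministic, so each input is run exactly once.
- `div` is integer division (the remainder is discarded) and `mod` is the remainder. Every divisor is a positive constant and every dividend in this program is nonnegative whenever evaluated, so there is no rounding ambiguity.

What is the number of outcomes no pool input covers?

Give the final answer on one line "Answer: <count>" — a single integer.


run #1 (c=5, q=1, t=5) records B1=F, B3=T, B3=F, B4=F
run #2 (c=4, q=0, t=4) records B1=F, B3=T, B3=F, B4=F
run #3 (c=5, q=3, t=6) records B1=F, B3=F, B4=F
run #4 (c=2, q=1, t=6) records B1=F, B3=T, B3=F, B4=F
run #5 (c=5, q=1, t=4) records B1=F, B3=T, B3=F, B4=F
run #6 (c=2, q=0, t=3) records B1=F, B3=T, B3=F, B4=F
run #7 (c=4, q=0, t=5) records B1=F, B3=T, B3=F, B4=F
run #8 (c=4, q=3, t=6) records B1=F, B3=F, B4=F
run #9 (c=3, q=2, t=5) records B1=F, B3=T, B3=F, B4=T
run #10 (c=5, q=-1, t=4) records B1=F, B3=T, B3=F, B4=F
union over the pool: B1=F, B3=T, B3=F, B4=T, B4=F
uncovered (3 of 8): B1=T, B2=T, B2=F
Answer: 3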